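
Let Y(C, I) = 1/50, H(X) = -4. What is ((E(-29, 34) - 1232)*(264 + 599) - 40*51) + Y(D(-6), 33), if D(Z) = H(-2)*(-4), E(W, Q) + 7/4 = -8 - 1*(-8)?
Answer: -106676623/100 ≈ -1.0668e+6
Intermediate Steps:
E(W, Q) = -7/4 (E(W, Q) = -7/4 + (-8 - 1*(-8)) = -7/4 + (-8 + 8) = -7/4 + 0 = -7/4)
D(Z) = 16 (D(Z) = -4*(-4) = 16)
Y(C, I) = 1/50
((E(-29, 34) - 1232)*(264 + 599) - 40*51) + Y(D(-6), 33) = ((-7/4 - 1232)*(264 + 599) - 40*51) + 1/50 = (-4935/4*863 - 2040) + 1/50 = (-4258905/4 - 2040) + 1/50 = -4267065/4 + 1/50 = -106676623/100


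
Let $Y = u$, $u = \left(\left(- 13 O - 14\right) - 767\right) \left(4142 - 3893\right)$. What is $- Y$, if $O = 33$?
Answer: $301290$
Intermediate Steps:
$u = -301290$ ($u = \left(\left(\left(-13\right) 33 - 14\right) - 767\right) \left(4142 - 3893\right) = \left(\left(-429 - 14\right) - 767\right) 249 = \left(-443 - 767\right) 249 = \left(-1210\right) 249 = -301290$)
$Y = -301290$
$- Y = \left(-1\right) \left(-301290\right) = 301290$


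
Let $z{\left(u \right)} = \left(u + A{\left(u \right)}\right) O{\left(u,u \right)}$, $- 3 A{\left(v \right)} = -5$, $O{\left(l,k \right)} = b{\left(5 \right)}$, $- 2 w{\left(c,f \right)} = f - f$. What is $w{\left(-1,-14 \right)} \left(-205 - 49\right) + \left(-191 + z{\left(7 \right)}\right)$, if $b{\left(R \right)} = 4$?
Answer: $- \frac{469}{3} \approx -156.33$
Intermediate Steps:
$w{\left(c,f \right)} = 0$ ($w{\left(c,f \right)} = - \frac{f - f}{2} = \left(- \frac{1}{2}\right) 0 = 0$)
$O{\left(l,k \right)} = 4$
$A{\left(v \right)} = \frac{5}{3}$ ($A{\left(v \right)} = \left(- \frac{1}{3}\right) \left(-5\right) = \frac{5}{3}$)
$z{\left(u \right)} = \frac{20}{3} + 4 u$ ($z{\left(u \right)} = \left(u + \frac{5}{3}\right) 4 = \left(\frac{5}{3} + u\right) 4 = \frac{20}{3} + 4 u$)
$w{\left(-1,-14 \right)} \left(-205 - 49\right) + \left(-191 + z{\left(7 \right)}\right) = 0 \left(-205 - 49\right) + \left(-191 + \left(\frac{20}{3} + 4 \cdot 7\right)\right) = 0 \left(-205 - 49\right) + \left(-191 + \left(\frac{20}{3} + 28\right)\right) = 0 \left(-254\right) + \left(-191 + \frac{104}{3}\right) = 0 - \frac{469}{3} = - \frac{469}{3}$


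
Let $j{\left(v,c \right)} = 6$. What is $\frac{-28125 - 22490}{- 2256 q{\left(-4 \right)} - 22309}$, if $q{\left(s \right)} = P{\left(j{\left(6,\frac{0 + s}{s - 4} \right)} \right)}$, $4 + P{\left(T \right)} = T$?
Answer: $\frac{50615}{26821} \approx 1.8871$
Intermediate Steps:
$P{\left(T \right)} = -4 + T$
$q{\left(s \right)} = 2$ ($q{\left(s \right)} = -4 + 6 = 2$)
$\frac{-28125 - 22490}{- 2256 q{\left(-4 \right)} - 22309} = \frac{-28125 - 22490}{\left(-2256\right) 2 - 22309} = - \frac{50615}{-4512 - 22309} = - \frac{50615}{-26821} = \left(-50615\right) \left(- \frac{1}{26821}\right) = \frac{50615}{26821}$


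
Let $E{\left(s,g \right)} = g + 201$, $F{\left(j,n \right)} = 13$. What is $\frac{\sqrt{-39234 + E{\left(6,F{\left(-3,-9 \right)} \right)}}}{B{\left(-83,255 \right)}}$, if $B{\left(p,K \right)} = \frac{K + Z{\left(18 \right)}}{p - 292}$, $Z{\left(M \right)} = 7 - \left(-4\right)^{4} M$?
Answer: $\frac{375 i \sqrt{9755}}{2173} \approx 17.045 i$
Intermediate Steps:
$E{\left(s,g \right)} = 201 + g$
$Z{\left(M \right)} = 7 - 256 M$
$B{\left(p,K \right)} = \frac{-4601 + K}{-292 + p}$ ($B{\left(p,K \right)} = \frac{K + \left(7 - 4608\right)}{p - 292} = \frac{K + \left(7 - 4608\right)}{-292 + p} = \frac{K - 4601}{-292 + p} = \frac{-4601 + K}{-292 + p}$)
$\frac{\sqrt{-39234 + E{\left(6,F{\left(-3,-9 \right)} \right)}}}{B{\left(-83,255 \right)}} = \frac{\sqrt{-39234 + \left(201 + 13\right)}}{\frac{1}{-292 - 83} \left(-4601 + 255\right)} = \frac{\sqrt{-39234 + 214}}{\frac{1}{-375} \left(-4346\right)} = \frac{\sqrt{-39020}}{\left(- \frac{1}{375}\right) \left(-4346\right)} = \frac{2 i \sqrt{9755}}{\frac{4346}{375}} = 2 i \sqrt{9755} \cdot \frac{375}{4346} = \frac{375 i \sqrt{9755}}{2173}$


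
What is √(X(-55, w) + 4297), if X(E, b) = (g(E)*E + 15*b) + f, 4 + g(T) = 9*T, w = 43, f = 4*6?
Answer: √32411 ≈ 180.03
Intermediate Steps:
f = 24
g(T) = -4 + 9*T
X(E, b) = 24 + 15*b + E*(-4 + 9*E) (X(E, b) = ((-4 + 9*E)*E + 15*b) + 24 = (E*(-4 + 9*E) + 15*b) + 24 = (15*b + E*(-4 + 9*E)) + 24 = 24 + 15*b + E*(-4 + 9*E))
√(X(-55, w) + 4297) = √((24 + 15*43 - 55*(-4 + 9*(-55))) + 4297) = √((24 + 645 - 55*(-4 - 495)) + 4297) = √((24 + 645 - 55*(-499)) + 4297) = √((24 + 645 + 27445) + 4297) = √(28114 + 4297) = √32411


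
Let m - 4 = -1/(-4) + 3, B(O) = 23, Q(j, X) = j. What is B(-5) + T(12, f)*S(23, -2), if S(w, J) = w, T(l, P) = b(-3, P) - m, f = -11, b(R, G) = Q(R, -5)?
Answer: -851/4 ≈ -212.75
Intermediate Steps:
b(R, G) = R
m = 29/4 (m = 4 + (-1/(-4) + 3) = 4 + (-1*(-¼) + 3) = 4 + (¼ + 3) = 4 + 13/4 = 29/4 ≈ 7.2500)
T(l, P) = -41/4 (T(l, P) = -3 - 1*29/4 = -3 - 29/4 = -41/4)
B(-5) + T(12, f)*S(23, -2) = 23 - 41/4*23 = 23 - 943/4 = -851/4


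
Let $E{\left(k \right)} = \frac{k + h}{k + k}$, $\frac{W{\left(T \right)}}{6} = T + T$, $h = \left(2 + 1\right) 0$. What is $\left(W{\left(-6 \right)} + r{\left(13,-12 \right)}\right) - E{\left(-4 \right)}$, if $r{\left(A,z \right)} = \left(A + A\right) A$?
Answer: $\frac{531}{2} \approx 265.5$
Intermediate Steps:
$h = 0$ ($h = 3 \cdot 0 = 0$)
$r{\left(A,z \right)} = 2 A^{2}$ ($r{\left(A,z \right)} = 2 A A = 2 A^{2}$)
$W{\left(T \right)} = 12 T$ ($W{\left(T \right)} = 6 \left(T + T\right) = 6 \cdot 2 T = 12 T$)
$E{\left(k \right)} = \frac{1}{2}$ ($E{\left(k \right)} = \frac{k + 0}{k + k} = \frac{k}{2 k} = k \frac{1}{2 k} = \frac{1}{2}$)
$\left(W{\left(-6 \right)} + r{\left(13,-12 \right)}\right) - E{\left(-4 \right)} = \left(12 \left(-6\right) + 2 \cdot 13^{2}\right) - \frac{1}{2} = \left(-72 + 2 \cdot 169\right) - \frac{1}{2} = \left(-72 + 338\right) - \frac{1}{2} = 266 - \frac{1}{2} = \frac{531}{2}$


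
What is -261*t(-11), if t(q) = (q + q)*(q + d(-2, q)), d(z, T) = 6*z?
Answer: -132066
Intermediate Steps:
t(q) = 2*q*(-12 + q) (t(q) = (q + q)*(q + 6*(-2)) = (2*q)*(q - 12) = (2*q)*(-12 + q) = 2*q*(-12 + q))
-261*t(-11) = -522*(-11)*(-12 - 11) = -522*(-11)*(-23) = -261*506 = -132066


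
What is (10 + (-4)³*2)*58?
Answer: -6844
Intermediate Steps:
(10 + (-4)³*2)*58 = (10 - 64*2)*58 = (10 - 128)*58 = -118*58 = -6844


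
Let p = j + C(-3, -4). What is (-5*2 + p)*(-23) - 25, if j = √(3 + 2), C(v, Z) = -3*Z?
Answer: -71 - 23*√5 ≈ -122.43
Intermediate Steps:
j = √5 ≈ 2.2361
p = 12 + √5 (p = √5 - 3*(-4) = √5 + 12 = 12 + √5 ≈ 14.236)
(-5*2 + p)*(-23) - 25 = (-5*2 + (12 + √5))*(-23) - 25 = (-10 + (12 + √5))*(-23) - 25 = (2 + √5)*(-23) - 25 = (-46 - 23*√5) - 25 = -71 - 23*√5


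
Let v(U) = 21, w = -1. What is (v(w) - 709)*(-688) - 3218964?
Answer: -2745620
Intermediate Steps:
(v(w) - 709)*(-688) - 3218964 = (21 - 709)*(-688) - 3218964 = -688*(-688) - 3218964 = 473344 - 3218964 = -2745620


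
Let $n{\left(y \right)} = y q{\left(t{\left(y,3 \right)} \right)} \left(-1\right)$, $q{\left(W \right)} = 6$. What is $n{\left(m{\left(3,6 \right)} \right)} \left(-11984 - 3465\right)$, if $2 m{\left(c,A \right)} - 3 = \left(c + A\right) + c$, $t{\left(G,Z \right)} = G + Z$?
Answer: $695205$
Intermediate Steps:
$m{\left(c,A \right)} = \frac{3}{2} + c + \frac{A}{2}$ ($m{\left(c,A \right)} = \frac{3}{2} + \frac{\left(c + A\right) + c}{2} = \frac{3}{2} + \frac{\left(A + c\right) + c}{2} = \frac{3}{2} + \frac{A + 2 c}{2} = \frac{3}{2} + \left(c + \frac{A}{2}\right) = \frac{3}{2} + c + \frac{A}{2}$)
$n{\left(y \right)} = - 6 y$ ($n{\left(y \right)} = y 6 \left(-1\right) = 6 y \left(-1\right) = - 6 y$)
$n{\left(m{\left(3,6 \right)} \right)} \left(-11984 - 3465\right) = - 6 \left(\frac{3}{2} + 3 + \frac{1}{2} \cdot 6\right) \left(-11984 - 3465\right) = - 6 \left(\frac{3}{2} + 3 + 3\right) \left(-11984 - 3465\right) = \left(-6\right) \frac{15}{2} \left(-15449\right) = \left(-45\right) \left(-15449\right) = 695205$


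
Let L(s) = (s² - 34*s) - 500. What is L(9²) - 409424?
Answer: -406117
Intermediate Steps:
L(s) = -500 + s² - 34*s
L(9²) - 409424 = (-500 + (9²)² - 34*9²) - 409424 = (-500 + 81² - 34*81) - 409424 = (-500 + 6561 - 2754) - 409424 = 3307 - 409424 = -406117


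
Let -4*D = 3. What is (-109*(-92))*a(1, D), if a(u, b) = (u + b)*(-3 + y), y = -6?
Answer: -22563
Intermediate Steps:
D = -3/4 (D = -1/4*3 = -3/4 ≈ -0.75000)
a(u, b) = -9*b - 9*u (a(u, b) = (u + b)*(-3 - 6) = (b + u)*(-9) = -9*b - 9*u)
(-109*(-92))*a(1, D) = (-109*(-92))*(-9*(-3/4) - 9*1) = 10028*(27/4 - 9) = 10028*(-9/4) = -22563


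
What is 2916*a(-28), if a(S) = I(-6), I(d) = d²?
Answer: 104976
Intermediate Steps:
a(S) = 36 (a(S) = (-6)² = 36)
2916*a(-28) = 2916*36 = 104976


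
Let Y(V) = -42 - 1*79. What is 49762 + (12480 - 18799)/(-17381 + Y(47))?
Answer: 870940843/17502 ≈ 49762.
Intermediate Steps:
Y(V) = -121 (Y(V) = -42 - 79 = -121)
49762 + (12480 - 18799)/(-17381 + Y(47)) = 49762 + (12480 - 18799)/(-17381 - 121) = 49762 - 6319/(-17502) = 49762 - 6319*(-1/17502) = 49762 + 6319/17502 = 870940843/17502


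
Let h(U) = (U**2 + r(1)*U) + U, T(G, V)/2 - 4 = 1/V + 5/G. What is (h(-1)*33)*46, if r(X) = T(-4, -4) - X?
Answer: -6072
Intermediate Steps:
T(G, V) = 8 + 2/V + 10/G (T(G, V) = 8 + 2*(1/V + 5/G) = 8 + (2/V + 10/G) = 8 + 2/V + 10/G)
r(X) = 5 - X (r(X) = (8 + 2/(-4) + 10/(-4)) - X = (8 + 2*(-1/4) + 10*(-1/4)) - X = (8 - 1/2 - 5/2) - X = 5 - X)
h(U) = U**2 + 5*U (h(U) = (U**2 + (5 - 1*1)*U) + U = (U**2 + (5 - 1)*U) + U = (U**2 + 4*U) + U = U**2 + 5*U)
(h(-1)*33)*46 = (-(5 - 1)*33)*46 = (-1*4*33)*46 = -4*33*46 = -132*46 = -6072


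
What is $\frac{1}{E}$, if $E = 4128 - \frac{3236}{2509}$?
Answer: $\frac{2509}{10353916} \approx 0.00024232$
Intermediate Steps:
$E = \frac{10353916}{2509}$ ($E = 4128 - 3236 \cdot \frac{1}{2509} = 4128 - \frac{3236}{2509} = \frac{10353916}{2509} \approx 4126.7$)
$\frac{1}{E} = \frac{1}{\frac{10353916}{2509}} = \frac{2509}{10353916}$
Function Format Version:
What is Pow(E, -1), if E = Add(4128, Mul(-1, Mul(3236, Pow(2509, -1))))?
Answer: Rational(2509, 10353916) ≈ 0.00024232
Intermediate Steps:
E = Rational(10353916, 2509) (E = Add(4128, Mul(-1, Mul(3236, Rational(1, 2509)))) = Add(4128, Mul(-1, Rational(3236, 2509))) = Add(4128, Rational(-3236, 2509)) = Rational(10353916, 2509) ≈ 4126.7)
Pow(E, -1) = Pow(Rational(10353916, 2509), -1) = Rational(2509, 10353916)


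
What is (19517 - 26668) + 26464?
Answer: 19313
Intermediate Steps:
(19517 - 26668) + 26464 = -7151 + 26464 = 19313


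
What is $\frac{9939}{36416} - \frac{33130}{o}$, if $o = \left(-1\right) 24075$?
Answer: $\frac{289148701}{175343040} \approx 1.649$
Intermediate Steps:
$o = -24075$
$\frac{9939}{36416} - \frac{33130}{o} = \frac{9939}{36416} - \frac{33130}{-24075} = 9939 \cdot \frac{1}{36416} - - \frac{6626}{4815} = \frac{9939}{36416} + \frac{6626}{4815} = \frac{289148701}{175343040}$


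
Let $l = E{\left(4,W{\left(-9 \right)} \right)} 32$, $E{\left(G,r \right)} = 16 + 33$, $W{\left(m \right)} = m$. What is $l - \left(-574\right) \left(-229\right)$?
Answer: $-129878$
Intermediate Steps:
$E{\left(G,r \right)} = 49$
$l = 1568$ ($l = 49 \cdot 32 = 1568$)
$l - \left(-574\right) \left(-229\right) = 1568 - \left(-574\right) \left(-229\right) = 1568 - 131446 = -129878$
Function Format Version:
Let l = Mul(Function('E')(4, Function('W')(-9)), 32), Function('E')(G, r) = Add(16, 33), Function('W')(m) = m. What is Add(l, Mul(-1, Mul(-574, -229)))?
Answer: -129878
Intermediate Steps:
Function('E')(G, r) = 49
l = 1568 (l = Mul(49, 32) = 1568)
Add(l, Mul(-1, Mul(-574, -229))) = Add(1568, Mul(-1, Mul(-574, -229))) = Add(1568, Mul(-1, 131446)) = Add(1568, -131446) = -129878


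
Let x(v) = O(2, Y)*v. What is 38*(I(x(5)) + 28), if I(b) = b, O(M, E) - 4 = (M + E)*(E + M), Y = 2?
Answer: 4864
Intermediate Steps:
O(M, E) = 4 + (E + M)**2 (O(M, E) = 4 + (M + E)*(E + M) = 4 + (E + M)*(E + M) = 4 + (E + M)**2)
x(v) = 20*v (x(v) = (4 + (2 + 2)**2)*v = (4 + 4**2)*v = (4 + 16)*v = 20*v)
38*(I(x(5)) + 28) = 38*(20*5 + 28) = 38*(100 + 28) = 38*128 = 4864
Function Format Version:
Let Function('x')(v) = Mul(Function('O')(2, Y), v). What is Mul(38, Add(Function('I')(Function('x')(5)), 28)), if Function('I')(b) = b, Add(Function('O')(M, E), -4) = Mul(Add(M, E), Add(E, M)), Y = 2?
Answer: 4864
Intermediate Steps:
Function('O')(M, E) = Add(4, Pow(Add(E, M), 2)) (Function('O')(M, E) = Add(4, Mul(Add(M, E), Add(E, M))) = Add(4, Mul(Add(E, M), Add(E, M))) = Add(4, Pow(Add(E, M), 2)))
Function('x')(v) = Mul(20, v) (Function('x')(v) = Mul(Add(4, Pow(Add(2, 2), 2)), v) = Mul(Add(4, Pow(4, 2)), v) = Mul(Add(4, 16), v) = Mul(20, v))
Mul(38, Add(Function('I')(Function('x')(5)), 28)) = Mul(38, Add(Mul(20, 5), 28)) = Mul(38, Add(100, 28)) = Mul(38, 128) = 4864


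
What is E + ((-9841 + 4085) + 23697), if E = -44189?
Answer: -26248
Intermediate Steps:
E + ((-9841 + 4085) + 23697) = -44189 + ((-9841 + 4085) + 23697) = -44189 + (-5756 + 23697) = -44189 + 17941 = -26248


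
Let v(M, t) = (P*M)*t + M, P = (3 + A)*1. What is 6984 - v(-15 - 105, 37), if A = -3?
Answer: 7104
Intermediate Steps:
P = 0 (P = (3 - 3)*1 = 0*1 = 0)
v(M, t) = M (v(M, t) = (0*M)*t + M = 0*t + M = 0 + M = M)
6984 - v(-15 - 105, 37) = 6984 - (-15 - 105) = 6984 - 1*(-120) = 6984 + 120 = 7104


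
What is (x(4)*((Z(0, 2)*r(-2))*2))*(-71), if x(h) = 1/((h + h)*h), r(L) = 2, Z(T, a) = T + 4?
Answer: -71/2 ≈ -35.500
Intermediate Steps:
Z(T, a) = 4 + T
x(h) = 1/(2*h²) (x(h) = 1/(((2*h))*h) = (1/(2*h))/h = 1/(2*h²))
(x(4)*((Z(0, 2)*r(-2))*2))*(-71) = (((½)/4²)*(((4 + 0)*2)*2))*(-71) = (((½)*(1/16))*((4*2)*2))*(-71) = ((8*2)/32)*(-71) = ((1/32)*16)*(-71) = (½)*(-71) = -71/2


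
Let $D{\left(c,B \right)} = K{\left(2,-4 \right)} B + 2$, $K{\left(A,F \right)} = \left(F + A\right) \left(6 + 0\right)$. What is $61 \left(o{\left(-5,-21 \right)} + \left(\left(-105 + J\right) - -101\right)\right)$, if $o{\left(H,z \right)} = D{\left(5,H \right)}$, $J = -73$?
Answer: $-915$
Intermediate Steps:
$K{\left(A,F \right)} = 6 A + 6 F$ ($K{\left(A,F \right)} = \left(A + F\right) 6 = 6 A + 6 F$)
$D{\left(c,B \right)} = 2 - 12 B$ ($D{\left(c,B \right)} = \left(6 \cdot 2 + 6 \left(-4\right)\right) B + 2 = \left(12 - 24\right) B + 2 = - 12 B + 2 = 2 - 12 B$)
$o{\left(H,z \right)} = 2 - 12 H$
$61 \left(o{\left(-5,-21 \right)} + \left(\left(-105 + J\right) - -101\right)\right) = 61 \left(\left(2 - -60\right) - 77\right) = 61 \left(\left(2 + 60\right) + \left(-178 + 101\right)\right) = 61 \left(62 - 77\right) = 61 \left(-15\right) = -915$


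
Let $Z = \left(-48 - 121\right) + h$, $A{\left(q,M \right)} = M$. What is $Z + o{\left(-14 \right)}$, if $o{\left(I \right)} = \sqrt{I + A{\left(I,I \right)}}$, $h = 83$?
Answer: $-86 + 2 i \sqrt{7} \approx -86.0 + 5.2915 i$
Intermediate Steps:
$o{\left(I \right)} = \sqrt{2} \sqrt{I}$ ($o{\left(I \right)} = \sqrt{I + I} = \sqrt{2 I} = \sqrt{2} \sqrt{I}$)
$Z = -86$ ($Z = \left(-48 - 121\right) + 83 = -169 + 83 = -86$)
$Z + o{\left(-14 \right)} = -86 + \sqrt{2} \sqrt{-14} = -86 + \sqrt{2} i \sqrt{14} = -86 + 2 i \sqrt{7}$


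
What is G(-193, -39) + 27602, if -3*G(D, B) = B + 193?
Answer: 82652/3 ≈ 27551.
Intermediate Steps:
G(D, B) = -193/3 - B/3 (G(D, B) = -(B + 193)/3 = -(193 + B)/3 = -193/3 - B/3)
G(-193, -39) + 27602 = (-193/3 - ⅓*(-39)) + 27602 = (-193/3 + 13) + 27602 = -154/3 + 27602 = 82652/3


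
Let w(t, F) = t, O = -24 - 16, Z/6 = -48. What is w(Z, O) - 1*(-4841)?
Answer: 4553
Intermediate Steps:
Z = -288 (Z = 6*(-48) = -288)
O = -40
w(Z, O) - 1*(-4841) = -288 - 1*(-4841) = -288 + 4841 = 4553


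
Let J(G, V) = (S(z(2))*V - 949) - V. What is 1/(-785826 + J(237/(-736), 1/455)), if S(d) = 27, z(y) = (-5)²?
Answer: -35/27537123 ≈ -1.2710e-6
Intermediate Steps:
z(y) = 25
J(G, V) = -949 + 26*V (J(G, V) = (27*V - 949) - V = (-949 + 27*V) - V = -949 + 26*V)
1/(-785826 + J(237/(-736), 1/455)) = 1/(-785826 + (-949 + 26/455)) = 1/(-785826 + (-949 + 26*(1/455))) = 1/(-785826 + (-949 + 2/35)) = 1/(-785826 - 33213/35) = 1/(-27537123/35) = -35/27537123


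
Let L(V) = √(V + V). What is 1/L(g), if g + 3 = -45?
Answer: -I*√6/24 ≈ -0.10206*I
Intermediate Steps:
g = -48 (g = -3 - 45 = -48)
L(V) = √2*√V (L(V) = √(2*V) = √2*√V)
1/L(g) = 1/(√2*√(-48)) = 1/(√2*(4*I*√3)) = 1/(4*I*√6) = -I*√6/24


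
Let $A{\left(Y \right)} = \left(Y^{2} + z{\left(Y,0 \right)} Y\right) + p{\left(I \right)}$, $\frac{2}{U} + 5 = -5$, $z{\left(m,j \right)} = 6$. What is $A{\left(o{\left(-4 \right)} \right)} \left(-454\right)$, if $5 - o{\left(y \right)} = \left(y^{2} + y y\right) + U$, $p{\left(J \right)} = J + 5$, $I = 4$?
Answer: $- \frac{6429094}{25} \approx -2.5716 \cdot 10^{5}$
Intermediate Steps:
$U = - \frac{1}{5}$ ($U = \frac{2}{-5 - 5} = \frac{2}{-10} = 2 \left(- \frac{1}{10}\right) = - \frac{1}{5} \approx -0.2$)
$p{\left(J \right)} = 5 + J$
$o{\left(y \right)} = \frac{26}{5} - 2 y^{2}$ ($o{\left(y \right)} = 5 - \left(\left(y^{2} + y y\right) - \frac{1}{5}\right) = 5 - \left(\left(y^{2} + y^{2}\right) - \frac{1}{5}\right) = 5 - \left(2 y^{2} - \frac{1}{5}\right) = 5 - \left(- \frac{1}{5} + 2 y^{2}\right) = \frac{26}{5} - 2 y^{2}$)
$A{\left(Y \right)} = 9 + Y^{2} + 6 Y$ ($A{\left(Y \right)} = \left(Y^{2} + 6 Y\right) + \left(5 + 4\right) = \left(Y^{2} + 6 Y\right) + 9 = 9 + Y^{2} + 6 Y$)
$A{\left(o{\left(-4 \right)} \right)} \left(-454\right) = \left(9 + \left(\frac{26}{5} - 2 \left(-4\right)^{2}\right)^{2} + 6 \left(\frac{26}{5} - 2 \left(-4\right)^{2}\right)\right) \left(-454\right) = \left(9 + \left(\frac{26}{5} - 32\right)^{2} + 6 \left(\frac{26}{5} - 32\right)\right) \left(-454\right) = \left(9 + \left(- \frac{134}{5}\right)^{2} + 6 \left(- \frac{134}{5}\right)\right) \left(-454\right) = \left(9 + \frac{17956}{25} - \frac{804}{5}\right) \left(-454\right) = \frac{14161}{25} \left(-454\right) = - \frac{6429094}{25}$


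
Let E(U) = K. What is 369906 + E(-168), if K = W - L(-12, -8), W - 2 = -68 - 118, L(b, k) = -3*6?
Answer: 369740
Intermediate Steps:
L(b, k) = -18
W = -184 (W = 2 + (-68 - 118) = 2 - 186 = -184)
K = -166 (K = -184 - 1*(-18) = -184 + 18 = -166)
E(U) = -166
369906 + E(-168) = 369906 - 166 = 369740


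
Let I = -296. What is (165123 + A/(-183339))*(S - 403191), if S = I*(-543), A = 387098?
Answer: -188207853989983/4701 ≈ -4.0036e+10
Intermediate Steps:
S = 160728 (S = -296*(-543) = 160728)
(165123 + A/(-183339))*(S - 403191) = (165123 + 387098/(-183339))*(160728 - 403191) = (165123 + 387098*(-1/183339))*(-242463) = (165123 - 387098/183339)*(-242463) = (30273098599/183339)*(-242463) = -188207853989983/4701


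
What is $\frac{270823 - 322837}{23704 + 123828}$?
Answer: $- \frac{26007}{73766} \approx -0.35256$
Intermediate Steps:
$\frac{270823 - 322837}{23704 + 123828} = - \frac{52014}{147532} = \left(-52014\right) \frac{1}{147532} = - \frac{26007}{73766}$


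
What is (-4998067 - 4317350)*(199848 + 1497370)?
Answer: -15810293409906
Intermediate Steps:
(-4998067 - 4317350)*(199848 + 1497370) = -9315417*1697218 = -15810293409906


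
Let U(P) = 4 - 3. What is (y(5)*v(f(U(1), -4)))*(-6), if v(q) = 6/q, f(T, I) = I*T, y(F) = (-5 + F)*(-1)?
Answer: 0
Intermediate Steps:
y(F) = 5 - F
U(P) = 1
(y(5)*v(f(U(1), -4)))*(-6) = ((5 - 1*5)*(6/((-4*1))))*(-6) = ((5 - 5)*(6/(-4)))*(-6) = (0*(6*(-¼)))*(-6) = (0*(-3/2))*(-6) = 0*(-6) = 0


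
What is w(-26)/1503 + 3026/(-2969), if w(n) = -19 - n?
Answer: -4527295/4462407 ≈ -1.0145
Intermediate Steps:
w(-26)/1503 + 3026/(-2969) = (-19 - 1*(-26))/1503 + 3026/(-2969) = (-19 + 26)*(1/1503) + 3026*(-1/2969) = 7*(1/1503) - 3026/2969 = 7/1503 - 3026/2969 = -4527295/4462407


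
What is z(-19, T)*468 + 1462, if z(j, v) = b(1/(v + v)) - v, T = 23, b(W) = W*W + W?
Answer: -4915259/529 ≈ -9291.6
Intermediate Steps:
b(W) = W + W² (b(W) = W² + W = W + W²)
z(j, v) = -v + (1 + 1/(2*v))/(2*v) (z(j, v) = (1 + 1/(v + v))/(v + v) - v = (1 + 1/(2*v))/((2*v)) - v = (1/(2*v))*(1 + 1/(2*v)) - v = (1 + 1/(2*v))/(2*v) - v = -v + (1 + 1/(2*v))/(2*v))
z(-19, T)*468 + 1462 = ((¼ + (½)*23 - 1*23³)/23²)*468 + 1462 = ((¼ + 23/2 - 1*12167)/529)*468 + 1462 = ((¼ + 23/2 - 12167)/529)*468 + 1462 = ((1/529)*(-48621/4))*468 + 1462 = -48621/2116*468 + 1462 = -5688657/529 + 1462 = -4915259/529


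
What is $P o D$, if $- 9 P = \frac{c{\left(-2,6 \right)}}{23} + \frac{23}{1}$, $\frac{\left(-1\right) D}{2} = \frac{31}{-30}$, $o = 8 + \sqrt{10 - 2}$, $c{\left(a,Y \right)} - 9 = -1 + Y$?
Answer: $- \frac{44888}{1035} - \frac{11222 \sqrt{2}}{1035} \approx -58.704$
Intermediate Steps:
$c{\left(a,Y \right)} = 8 + Y$ ($c{\left(a,Y \right)} = 9 + \left(-1 + Y\right) = 8 + Y$)
$o = 8 + 2 \sqrt{2}$ ($o = 8 + \sqrt{8} = 8 + 2 \sqrt{2} \approx 10.828$)
$D = \frac{31}{15}$ ($D = - 2 \frac{31}{-30} = - 2 \cdot 31 \left(- \frac{1}{30}\right) = \left(-2\right) \left(- \frac{31}{30}\right) = \frac{31}{15} \approx 2.0667$)
$P = - \frac{181}{69}$ ($P = - \frac{\frac{8 + 6}{23} + \frac{23}{1}}{9} = - \frac{14 \cdot \frac{1}{23} + 23 \cdot 1}{9} = - \frac{\frac{14}{23} + 23}{9} = \left(- \frac{1}{9}\right) \frac{543}{23} = - \frac{181}{69} \approx -2.6232$)
$P o D = - \frac{181 \left(8 + 2 \sqrt{2}\right)}{69} \cdot \frac{31}{15} = \left(- \frac{1448}{69} - \frac{362 \sqrt{2}}{69}\right) \frac{31}{15} = - \frac{44888}{1035} - \frac{11222 \sqrt{2}}{1035}$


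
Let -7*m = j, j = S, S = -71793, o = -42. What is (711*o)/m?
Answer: -7742/2659 ≈ -2.9116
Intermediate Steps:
j = -71793
m = 71793/7 (m = -⅐*(-71793) = 71793/7 ≈ 10256.)
(711*o)/m = (711*(-42))/(71793/7) = -29862*7/71793 = -7742/2659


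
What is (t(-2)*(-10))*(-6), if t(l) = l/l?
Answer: 60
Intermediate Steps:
t(l) = 1
(t(-2)*(-10))*(-6) = (1*(-10))*(-6) = -10*(-6) = 60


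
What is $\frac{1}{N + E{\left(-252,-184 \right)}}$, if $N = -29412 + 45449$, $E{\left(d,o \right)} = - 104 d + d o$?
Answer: $\frac{1}{88613} \approx 1.1285 \cdot 10^{-5}$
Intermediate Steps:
$N = 16037$
$\frac{1}{N + E{\left(-252,-184 \right)}} = \frac{1}{16037 - 252 \left(-104 - 184\right)} = \frac{1}{16037 - -72576} = \frac{1}{16037 + 72576} = \frac{1}{88613}$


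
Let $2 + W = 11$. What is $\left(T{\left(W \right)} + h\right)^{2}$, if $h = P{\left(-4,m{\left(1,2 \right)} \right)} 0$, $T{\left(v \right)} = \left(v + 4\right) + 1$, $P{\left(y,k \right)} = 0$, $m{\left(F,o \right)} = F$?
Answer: $196$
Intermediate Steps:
$W = 9$ ($W = -2 + 11 = 9$)
$T{\left(v \right)} = 5 + v$ ($T{\left(v \right)} = \left(4 + v\right) + 1 = 5 + v$)
$h = 0$ ($h = 0 \cdot 0 = 0$)
$\left(T{\left(W \right)} + h\right)^{2} = \left(\left(5 + 9\right) + 0\right)^{2} = \left(14 + 0\right)^{2} = 14^{2} = 196$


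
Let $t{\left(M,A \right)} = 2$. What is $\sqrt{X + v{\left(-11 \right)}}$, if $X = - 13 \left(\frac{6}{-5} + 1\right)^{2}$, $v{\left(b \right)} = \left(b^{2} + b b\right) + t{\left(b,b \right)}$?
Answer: $\frac{\sqrt{6087}}{5} \approx 15.604$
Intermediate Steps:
$v{\left(b \right)} = 2 + 2 b^{2}$ ($v{\left(b \right)} = \left(b^{2} + b b\right) + 2 = \left(b^{2} + b^{2}\right) + 2 = 2 b^{2} + 2 = 2 + 2 b^{2}$)
$X = - \frac{13}{25}$ ($X = - 13 \left(6 \left(- \frac{1}{5}\right) + 1\right)^{2} = - 13 \left(- \frac{6}{5} + 1\right)^{2} = - 13 \left(- \frac{1}{5}\right)^{2} = \left(-13\right) \frac{1}{25} = - \frac{13}{25} \approx -0.52$)
$\sqrt{X + v{\left(-11 \right)}} = \sqrt{- \frac{13}{25} + \left(2 + 2 \left(-11\right)^{2}\right)} = \sqrt{- \frac{13}{25} + \left(2 + 2 \cdot 121\right)} = \sqrt{- \frac{13}{25} + \left(2 + 242\right)} = \sqrt{- \frac{13}{25} + 244} = \sqrt{\frac{6087}{25}} = \frac{\sqrt{6087}}{5}$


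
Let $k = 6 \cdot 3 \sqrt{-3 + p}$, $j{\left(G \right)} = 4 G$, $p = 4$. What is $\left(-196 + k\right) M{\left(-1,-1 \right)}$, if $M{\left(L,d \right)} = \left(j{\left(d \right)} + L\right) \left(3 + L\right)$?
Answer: $1780$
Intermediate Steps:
$M{\left(L,d \right)} = \left(3 + L\right) \left(L + 4 d\right)$ ($M{\left(L,d \right)} = \left(4 d + L\right) \left(3 + L\right) = \left(L + 4 d\right) \left(3 + L\right) = \left(3 + L\right) \left(L + 4 d\right)$)
$k = 18$ ($k = 6 \cdot 3 \sqrt{-3 + 4} = 18 \sqrt{1} = 18 \cdot 1 = 18$)
$\left(-196 + k\right) M{\left(-1,-1 \right)} = \left(-196 + 18\right) \left(\left(-1\right)^{2} + 3 \left(-1\right) + 12 \left(-1\right) + 4 \left(-1\right) \left(-1\right)\right) = - 178 \left(1 - 3 - 12 + 4\right) = \left(-178\right) \left(-10\right) = 1780$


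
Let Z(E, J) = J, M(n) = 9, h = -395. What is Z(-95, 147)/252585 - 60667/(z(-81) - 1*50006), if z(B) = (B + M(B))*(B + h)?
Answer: 5108629031/1324724130 ≈ 3.8564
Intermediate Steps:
z(B) = (-395 + B)*(9 + B) (z(B) = (B + 9)*(B - 395) = (9 + B)*(-395 + B) = (-395 + B)*(9 + B))
Z(-95, 147)/252585 - 60667/(z(-81) - 1*50006) = 147/252585 - 60667/((-3555 + (-81)² - 386*(-81)) - 1*50006) = 147*(1/252585) - 60667/((-3555 + 6561 + 31266) - 50006) = 49/84195 - 60667/(34272 - 50006) = 49/84195 - 60667/(-15734) = 49/84195 - 60667*(-1/15734) = 49/84195 + 60667/15734 = 5108629031/1324724130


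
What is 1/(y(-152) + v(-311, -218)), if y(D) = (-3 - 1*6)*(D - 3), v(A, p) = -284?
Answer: 1/1111 ≈ 0.00090009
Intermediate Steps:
y(D) = 27 - 9*D (y(D) = (-3 - 6)*(-3 + D) = -9*(-3 + D) = 27 - 9*D)
1/(y(-152) + v(-311, -218)) = 1/((27 - 9*(-152)) - 284) = 1/((27 + 1368) - 284) = 1/(1395 - 284) = 1/1111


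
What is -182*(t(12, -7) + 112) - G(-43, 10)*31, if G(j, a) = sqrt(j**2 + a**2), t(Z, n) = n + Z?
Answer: -21294 - 31*sqrt(1949) ≈ -22663.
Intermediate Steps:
t(Z, n) = Z + n
G(j, a) = sqrt(a**2 + j**2)
-182*(t(12, -7) + 112) - G(-43, 10)*31 = -182*((12 - 7) + 112) - sqrt(10**2 + (-43)**2)*31 = -182*(5 + 112) - sqrt(100 + 1849)*31 = -182*117 - sqrt(1949)*31 = -21294 - 31*sqrt(1949)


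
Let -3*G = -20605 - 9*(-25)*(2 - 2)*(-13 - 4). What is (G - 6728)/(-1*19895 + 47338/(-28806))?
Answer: -2021221/286571354 ≈ -0.0070531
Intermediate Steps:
G = 20605/3 (G = -(-20605 - 9*(-25)*(2 - 2)*(-13 - 4))/3 = -(-20605 - (-225)*0*(-17))/3 = -(-20605 - (-225)*0)/3 = -(-20605 - 1*0)/3 = -(-20605 + 0)/3 = -1/3*(-20605) = 20605/3 ≈ 6868.3)
(G - 6728)/(-1*19895 + 47338/(-28806)) = (20605/3 - 6728)/(-1*19895 + 47338/(-28806)) = 421/(3*(-19895 + 47338*(-1/28806))) = 421/(3*(-19895 - 23669/14403)) = 421/(3*(-286571354/14403)) = (421/3)*(-14403/286571354) = -2021221/286571354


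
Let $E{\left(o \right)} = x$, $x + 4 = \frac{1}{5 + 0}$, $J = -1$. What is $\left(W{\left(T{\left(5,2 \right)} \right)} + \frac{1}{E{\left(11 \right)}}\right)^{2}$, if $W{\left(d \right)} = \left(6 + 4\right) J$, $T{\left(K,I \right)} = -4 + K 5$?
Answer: $\frac{38025}{361} \approx 105.33$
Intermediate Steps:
$x = - \frac{19}{5}$ ($x = -4 + \frac{1}{5 + 0} = -4 + \frac{1}{5} = - \frac{19}{5} \approx -3.8$)
$T{\left(K,I \right)} = -4 + 5 K$
$E{\left(o \right)} = - \frac{19}{5}$
$W{\left(d \right)} = -10$ ($W{\left(d \right)} = \left(6 + 4\right) \left(-1\right) = 10 \left(-1\right) = -10$)
$\left(W{\left(T{\left(5,2 \right)} \right)} + \frac{1}{E{\left(11 \right)}}\right)^{2} = \left(-10 + \frac{1}{- \frac{19}{5}}\right)^{2} = \left(-10 - \frac{5}{19}\right)^{2} = \left(- \frac{195}{19}\right)^{2} = \frac{38025}{361}$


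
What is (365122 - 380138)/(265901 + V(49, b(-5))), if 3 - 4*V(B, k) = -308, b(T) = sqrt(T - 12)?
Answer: -60064/1063915 ≈ -0.056456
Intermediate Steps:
b(T) = sqrt(-12 + T)
V(B, k) = 311/4 (V(B, k) = 3/4 - 1/4*(-308) = 3/4 + 77 = 311/4)
(365122 - 380138)/(265901 + V(49, b(-5))) = (365122 - 380138)/(265901 + 311/4) = -15016/1063915/4 = -15016*4/1063915 = -60064/1063915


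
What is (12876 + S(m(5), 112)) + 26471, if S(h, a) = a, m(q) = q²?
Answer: 39459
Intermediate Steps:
(12876 + S(m(5), 112)) + 26471 = (12876 + 112) + 26471 = 12988 + 26471 = 39459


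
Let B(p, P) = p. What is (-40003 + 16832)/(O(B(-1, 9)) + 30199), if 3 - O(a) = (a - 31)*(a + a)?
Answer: -23171/30138 ≈ -0.76883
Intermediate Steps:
O(a) = 3 - 2*a*(-31 + a) (O(a) = 3 - (a - 31)*(a + a) = 3 - (-31 + a)*2*a = 3 - 2*a*(-31 + a))
(-40003 + 16832)/(O(B(-1, 9)) + 30199) = (-40003 + 16832)/((3 - 2*(-1)**2 + 62*(-1)) + 30199) = -23171/((3 - 2*1 - 62) + 30199) = -23171/((3 - 2 - 62) + 30199) = -23171/(-61 + 30199) = -23171/30138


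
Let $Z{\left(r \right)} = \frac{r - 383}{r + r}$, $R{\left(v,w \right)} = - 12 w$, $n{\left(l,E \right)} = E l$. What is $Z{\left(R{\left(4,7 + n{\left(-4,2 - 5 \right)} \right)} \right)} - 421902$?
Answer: $- \frac{192386701}{456} \approx -4.219 \cdot 10^{5}$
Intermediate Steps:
$Z{\left(r \right)} = \frac{-383 + r}{2 r}$
$Z{\left(R{\left(4,7 + n{\left(-4,2 - 5 \right)} \right)} \right)} - 421902 = \frac{-383 - 12 \left(7 + \left(2 - 5\right) \left(-4\right)\right)}{2 \left(- 12 \left(7 + \left(2 - 5\right) \left(-4\right)\right)\right)} - 421902 = \frac{-383 - 12 \left(7 - -12\right)}{2 \left(- 12 \left(7 - -12\right)\right)} - 421902 = \frac{-383 - 12 \left(7 + 12\right)}{2 \left(- 12 \left(7 + 12\right)\right)} - 421902 = \frac{-383 - 228}{2 \left(\left(-12\right) 19\right)} - 421902 = \frac{-383 - 228}{2 \left(-228\right)} - 421902 = \frac{1}{2} \left(- \frac{1}{228}\right) \left(-611\right) - 421902 = \frac{611}{456} - 421902 = - \frac{192386701}{456}$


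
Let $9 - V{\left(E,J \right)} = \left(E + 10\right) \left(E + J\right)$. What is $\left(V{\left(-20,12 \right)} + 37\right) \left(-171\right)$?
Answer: $5814$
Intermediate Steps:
$V{\left(E,J \right)} = 9 - \left(10 + E\right) \left(E + J\right)$ ($V{\left(E,J \right)} = 9 - \left(E + 10\right) \left(E + J\right) = 9 - \left(10 + E\right) \left(E + J\right)$)
$\left(V{\left(-20,12 \right)} + 37\right) \left(-171\right) = \left(\left(9 - \left(-20\right)^{2} - -200 - 120 - \left(-20\right) 12\right) + 37\right) \left(-171\right) = \left(\left(9 - 400 + 200 - 120 + 240\right) + 37\right) \left(-171\right) = \left(-71 + 37\right) \left(-171\right) = \left(-34\right) \left(-171\right) = 5814$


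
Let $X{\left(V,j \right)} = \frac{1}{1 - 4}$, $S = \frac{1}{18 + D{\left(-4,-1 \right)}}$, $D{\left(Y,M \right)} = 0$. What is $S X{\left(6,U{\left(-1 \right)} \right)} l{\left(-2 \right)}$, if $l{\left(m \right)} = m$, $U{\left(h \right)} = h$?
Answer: $\frac{1}{27} \approx 0.037037$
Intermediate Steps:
$S = \frac{1}{18}$ ($S = \frac{1}{18 + 0} = \frac{1}{18} \approx 0.055556$)
$X{\left(V,j \right)} = - \frac{1}{3}$ ($X{\left(V,j \right)} = \frac{1}{-3} = - \frac{1}{3}$)
$S X{\left(6,U{\left(-1 \right)} \right)} l{\left(-2 \right)} = \frac{1}{18} \left(- \frac{1}{3}\right) \left(-2\right) = \left(- \frac{1}{54}\right) \left(-2\right) = \frac{1}{27}$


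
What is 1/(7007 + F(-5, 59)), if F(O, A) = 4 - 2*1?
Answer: 1/7009 ≈ 0.00014267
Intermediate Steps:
F(O, A) = 2 (F(O, A) = 4 - 2 = 2)
1/(7007 + F(-5, 59)) = 1/(7007 + 2) = 1/7009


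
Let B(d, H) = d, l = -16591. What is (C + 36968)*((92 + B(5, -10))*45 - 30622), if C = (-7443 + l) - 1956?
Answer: -288249346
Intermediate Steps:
C = -25990 (C = (-7443 - 16591) - 1956 = -24034 - 1956 = -25990)
(C + 36968)*((92 + B(5, -10))*45 - 30622) = (-25990 + 36968)*((92 + 5)*45 - 30622) = 10978*(97*45 - 30622) = 10978*(4365 - 30622) = 10978*(-26257) = -288249346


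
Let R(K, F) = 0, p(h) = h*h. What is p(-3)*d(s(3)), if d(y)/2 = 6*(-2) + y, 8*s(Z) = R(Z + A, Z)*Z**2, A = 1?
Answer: -216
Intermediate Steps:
p(h) = h**2
s(Z) = 0 (s(Z) = (0*Z**2)/8 = (1/8)*0 = 0)
d(y) = -24 + 2*y (d(y) = 2*(6*(-2) + y) = 2*(-12 + y) = -24 + 2*y)
p(-3)*d(s(3)) = (-3)**2*(-24 + 2*0) = 9*(-24 + 0) = 9*(-24) = -216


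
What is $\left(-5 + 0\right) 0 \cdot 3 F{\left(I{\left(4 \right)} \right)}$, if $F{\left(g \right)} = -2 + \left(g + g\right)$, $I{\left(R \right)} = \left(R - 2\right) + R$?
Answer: $0$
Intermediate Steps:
$I{\left(R \right)} = -2 + 2 R$ ($I{\left(R \right)} = \left(-2 + R\right) + R = -2 + 2 R$)
$F{\left(g \right)} = -2 + 2 g$
$\left(-5 + 0\right) 0 \cdot 3 F{\left(I{\left(4 \right)} \right)} = \left(-5 + 0\right) 0 \cdot 3 \left(-2 + 2 \left(-2 + 2 \cdot 4\right)\right) = \left(-5\right) 0 \left(-2 + 2 \left(-2 + 8\right)\right) = 0 \left(-2 + 2 \cdot 6\right) = 0 \left(-2 + 12\right) = 0 \cdot 10 = 0$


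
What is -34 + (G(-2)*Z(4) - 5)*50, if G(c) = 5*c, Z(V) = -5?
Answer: 2216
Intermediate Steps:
-34 + (G(-2)*Z(4) - 5)*50 = -34 + ((5*(-2))*(-5) - 5)*50 = -34 + (-10*(-5) - 5)*50 = -34 + (50 - 5)*50 = -34 + 45*50 = -34 + 2250 = 2216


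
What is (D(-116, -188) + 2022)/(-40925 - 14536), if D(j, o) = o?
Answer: -262/7923 ≈ -0.033068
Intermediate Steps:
(D(-116, -188) + 2022)/(-40925 - 14536) = (-188 + 2022)/(-40925 - 14536) = 1834/(-55461) = 1834*(-1/55461) = -262/7923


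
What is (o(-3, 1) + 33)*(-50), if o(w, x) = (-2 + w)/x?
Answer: -1400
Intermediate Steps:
o(w, x) = (-2 + w)/x
(o(-3, 1) + 33)*(-50) = ((-2 - 3)/1 + 33)*(-50) = (1*(-5) + 33)*(-50) = (-5 + 33)*(-50) = 28*(-50) = -1400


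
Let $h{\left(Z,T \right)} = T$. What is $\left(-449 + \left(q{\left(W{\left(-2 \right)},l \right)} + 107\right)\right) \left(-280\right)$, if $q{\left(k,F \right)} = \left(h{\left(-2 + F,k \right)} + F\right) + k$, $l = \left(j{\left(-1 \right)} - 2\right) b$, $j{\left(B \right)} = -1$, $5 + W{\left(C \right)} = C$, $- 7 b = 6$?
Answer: $98960$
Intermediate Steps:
$b = - \frac{6}{7}$ ($b = \left(- \frac{1}{7}\right) 6 = - \frac{6}{7} \approx -0.85714$)
$W{\left(C \right)} = -5 + C$
$l = \frac{18}{7}$ ($l = \left(-1 - 2\right) \left(- \frac{6}{7}\right) = \left(-3\right) \left(- \frac{6}{7}\right) = \frac{18}{7} \approx 2.5714$)
$q{\left(k,F \right)} = F + 2 k$ ($q{\left(k,F \right)} = \left(k + F\right) + k = \left(F + k\right) + k = F + 2 k$)
$\left(-449 + \left(q{\left(W{\left(-2 \right)},l \right)} + 107\right)\right) \left(-280\right) = \left(-449 + \left(\left(\frac{18}{7} + 2 \left(-5 - 2\right)\right) + 107\right)\right) \left(-280\right) = \left(-449 + \left(\left(\frac{18}{7} + 2 \left(-7\right)\right) + 107\right)\right) \left(-280\right) = \left(-449 + \left(\left(\frac{18}{7} - 14\right) + 107\right)\right) \left(-280\right) = \left(-449 + \left(- \frac{80}{7} + 107\right)\right) \left(-280\right) = \left(-449 + \frac{669}{7}\right) \left(-280\right) = \left(- \frac{2474}{7}\right) \left(-280\right) = 98960$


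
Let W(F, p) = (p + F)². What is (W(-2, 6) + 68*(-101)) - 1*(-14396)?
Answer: 7544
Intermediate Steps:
W(F, p) = (F + p)²
(W(-2, 6) + 68*(-101)) - 1*(-14396) = ((-2 + 6)² + 68*(-101)) - 1*(-14396) = (4² - 6868) + 14396 = (16 - 6868) + 14396 = -6852 + 14396 = 7544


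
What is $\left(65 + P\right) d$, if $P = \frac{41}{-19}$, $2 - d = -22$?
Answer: $\frac{28656}{19} \approx 1508.2$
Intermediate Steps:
$d = 24$ ($d = 2 - -22 = 2 + 22 = 24$)
$P = - \frac{41}{19}$ ($P = 41 \left(- \frac{1}{19}\right) = - \frac{41}{19} \approx -2.1579$)
$\left(65 + P\right) d = \left(65 - \frac{41}{19}\right) 24 = \frac{1194}{19} \cdot 24 = \frac{28656}{19}$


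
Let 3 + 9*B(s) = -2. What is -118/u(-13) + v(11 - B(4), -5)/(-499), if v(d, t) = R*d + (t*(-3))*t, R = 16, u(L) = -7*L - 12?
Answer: -608069/354789 ≈ -1.7139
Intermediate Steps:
u(L) = -12 - 7*L
B(s) = -5/9 (B(s) = -⅓ + (⅑)*(-2) = -⅓ - 2/9 = -5/9)
v(d, t) = -3*t² + 16*d (v(d, t) = 16*d + (t*(-3))*t = 16*d + (-3*t)*t = 16*d - 3*t² = -3*t² + 16*d)
-118/u(-13) + v(11 - B(4), -5)/(-499) = -118/(-12 - 7*(-13)) + (-3*(-5)² + 16*(11 - 1*(-5/9)))/(-499) = -118/(-12 + 91) + (-3*25 + 16*(11 + 5/9))*(-1/499) = -118/79 + (-75 + 16*(104/9))*(-1/499) = -118*1/79 + (-75 + 1664/9)*(-1/499) = -118/79 + (989/9)*(-1/499) = -118/79 - 989/4491 = -608069/354789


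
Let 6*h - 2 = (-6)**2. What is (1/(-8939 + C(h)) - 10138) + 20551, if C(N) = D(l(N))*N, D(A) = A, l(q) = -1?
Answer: 279443265/26836 ≈ 10413.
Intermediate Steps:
h = 19/3 (h = 1/3 + (1/6)*(-6)**2 = 1/3 + (1/6)*36 = 1/3 + 6 = 19/3 ≈ 6.3333)
C(N) = -N
(1/(-8939 + C(h)) - 10138) + 20551 = (1/(-8939 - 1*19/3) - 10138) + 20551 = (1/(-8939 - 19/3) - 10138) + 20551 = (1/(-26836/3) - 10138) + 20551 = (-3/26836 - 10138) + 20551 = -272063371/26836 + 20551 = 279443265/26836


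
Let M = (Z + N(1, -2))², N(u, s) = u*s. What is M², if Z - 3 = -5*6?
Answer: 707281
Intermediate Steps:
N(u, s) = s*u
Z = -27 (Z = 3 - 5*6 = 3 - 30 = -27)
M = 841 (M = (-27 - 2*1)² = (-27 - 2)² = (-29)² = 841)
M² = 841² = 707281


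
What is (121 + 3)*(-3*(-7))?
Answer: 2604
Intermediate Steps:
(121 + 3)*(-3*(-7)) = 124*21 = 2604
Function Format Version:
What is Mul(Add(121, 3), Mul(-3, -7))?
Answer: 2604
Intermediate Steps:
Mul(Add(121, 3), Mul(-3, -7)) = Mul(124, 21) = 2604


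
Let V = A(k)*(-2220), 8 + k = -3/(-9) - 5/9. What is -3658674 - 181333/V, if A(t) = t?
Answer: -200349532239/54760 ≈ -3.6587e+6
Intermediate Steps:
k = -74/9 (k = -8 + (-3/(-9) - 5/9) = -8 + (-3*(-⅑) - 5*⅑) = -8 + (⅓ - 5/9) = -8 - 2/9 = -74/9 ≈ -8.2222)
V = 54760/3 (V = -74/9*(-2220) = 54760/3 ≈ 18253.)
-3658674 - 181333/V = -3658674 - 181333/54760/3 = -3658674 - 181333*3/54760 = -3658674 - 543999/54760 = -200349532239/54760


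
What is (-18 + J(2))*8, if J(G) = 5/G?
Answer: -124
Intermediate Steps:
(-18 + J(2))*8 = (-18 + 5/2)*8 = -31/2*8 = -124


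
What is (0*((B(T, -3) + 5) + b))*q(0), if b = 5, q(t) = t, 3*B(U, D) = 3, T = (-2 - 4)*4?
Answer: 0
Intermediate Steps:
T = -24 (T = -6*4 = -24)
B(U, D) = 1 (B(U, D) = (1/3)*3 = 1)
(0*((B(T, -3) + 5) + b))*q(0) = (0*((1 + 5) + 5))*0 = (0*(6 + 5))*0 = (0*11)*0 = 0*0 = 0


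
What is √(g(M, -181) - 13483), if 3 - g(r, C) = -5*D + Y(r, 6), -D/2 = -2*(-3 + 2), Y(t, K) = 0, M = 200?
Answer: 30*I*√15 ≈ 116.19*I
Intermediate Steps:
D = -4 (D = -(-4)*(-3 + 2) = -(-4)*(-1) = -2*2 = -4)
g(r, C) = -17 (g(r, C) = 3 - (-5*(-4) + 0) = 3 - (20 + 0) = 3 - 1*20 = 3 - 20 = -17)
√(g(M, -181) - 13483) = √(-17 - 13483) = √(-13500) = 30*I*√15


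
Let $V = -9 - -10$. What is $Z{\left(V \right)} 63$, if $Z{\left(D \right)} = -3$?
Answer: $-189$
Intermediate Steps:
$V = 1$ ($V = -9 + 10 = 1$)
$Z{\left(V \right)} 63 = \left(-3\right) 63 = -189$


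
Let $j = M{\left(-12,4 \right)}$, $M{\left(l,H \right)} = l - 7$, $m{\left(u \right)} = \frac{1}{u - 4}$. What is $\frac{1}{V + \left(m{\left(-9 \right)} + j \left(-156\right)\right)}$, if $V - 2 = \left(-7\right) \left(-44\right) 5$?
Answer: $\frac{13}{58577} \approx 0.00022193$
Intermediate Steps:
$m{\left(u \right)} = \frac{1}{-4 + u}$
$M{\left(l,H \right)} = -7 + l$ ($M{\left(l,H \right)} = l - 7 = -7 + l$)
$j = -19$ ($j = -7 - 12 = -19$)
$V = 1542$ ($V = 2 + \left(-7\right) \left(-44\right) 5 = 2 + 308 \cdot 5 = 2 + 1540 = 1542$)
$\frac{1}{V + \left(m{\left(-9 \right)} + j \left(-156\right)\right)} = \frac{1}{1542 + \left(\frac{1}{-4 - 9} - -2964\right)} = \frac{1}{1542 + \left(\frac{1}{-13} + 2964\right)} = \frac{1}{1542 + \left(- \frac{1}{13} + 2964\right)} = \frac{1}{1542 + \frac{38531}{13}} = \frac{1}{\frac{58577}{13}} = \frac{13}{58577}$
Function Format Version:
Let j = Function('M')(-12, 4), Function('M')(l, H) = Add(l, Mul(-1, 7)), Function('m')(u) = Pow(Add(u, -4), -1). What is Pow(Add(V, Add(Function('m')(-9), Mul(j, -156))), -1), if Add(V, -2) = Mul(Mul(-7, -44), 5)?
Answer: Rational(13, 58577) ≈ 0.00022193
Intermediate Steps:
Function('m')(u) = Pow(Add(-4, u), -1)
Function('M')(l, H) = Add(-7, l) (Function('M')(l, H) = Add(l, -7) = Add(-7, l))
j = -19 (j = Add(-7, -12) = -19)
V = 1542 (V = Add(2, Mul(Mul(-7, -44), 5)) = Add(2, Mul(308, 5)) = Add(2, 1540) = 1542)
Pow(Add(V, Add(Function('m')(-9), Mul(j, -156))), -1) = Pow(Add(1542, Add(Pow(Add(-4, -9), -1), Mul(-19, -156))), -1) = Pow(Add(1542, Add(Pow(-13, -1), 2964)), -1) = Pow(Add(1542, Add(Rational(-1, 13), 2964)), -1) = Pow(Add(1542, Rational(38531, 13)), -1) = Pow(Rational(58577, 13), -1) = Rational(13, 58577)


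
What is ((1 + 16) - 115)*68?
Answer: -6664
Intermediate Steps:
((1 + 16) - 115)*68 = (17 - 115)*68 = -98*68 = -6664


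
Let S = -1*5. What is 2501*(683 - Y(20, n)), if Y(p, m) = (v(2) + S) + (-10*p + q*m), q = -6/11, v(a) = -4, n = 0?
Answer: 2230892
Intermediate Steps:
S = -5
q = -6/11 (q = -6*1/11 = -6/11 ≈ -0.54545)
Y(p, m) = -9 - 10*p - 6*m/11 (Y(p, m) = (-4 - 5) + (-10*p - 6*m/11) = -9 + (-10*p - 6*m/11) = -9 - 10*p - 6*m/11)
2501*(683 - Y(20, n)) = 2501*(683 - (-9 - 10*20 - 6/11*0)) = 2501*(683 - (-9 - 200 + 0)) = 2501*(683 - 1*(-209)) = 2501*(683 + 209) = 2501*892 = 2230892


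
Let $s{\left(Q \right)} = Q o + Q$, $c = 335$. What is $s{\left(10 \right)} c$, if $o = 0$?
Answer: $3350$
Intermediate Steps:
$s{\left(Q \right)} = Q$ ($s{\left(Q \right)} = Q 0 + Q = 0 + Q = Q$)
$s{\left(10 \right)} c = 10 \cdot 335 = 3350$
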